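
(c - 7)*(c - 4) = c^2 - 11*c + 28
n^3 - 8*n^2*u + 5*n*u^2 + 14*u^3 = (n - 7*u)*(n - 2*u)*(n + u)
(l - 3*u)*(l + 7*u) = l^2 + 4*l*u - 21*u^2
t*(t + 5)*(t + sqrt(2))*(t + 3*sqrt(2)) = t^4 + 5*t^3 + 4*sqrt(2)*t^3 + 6*t^2 + 20*sqrt(2)*t^2 + 30*t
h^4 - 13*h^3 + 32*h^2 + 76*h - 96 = (h - 8)*(h - 6)*(h - 1)*(h + 2)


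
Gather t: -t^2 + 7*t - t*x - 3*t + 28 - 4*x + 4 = -t^2 + t*(4 - x) - 4*x + 32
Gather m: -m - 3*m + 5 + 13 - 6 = 12 - 4*m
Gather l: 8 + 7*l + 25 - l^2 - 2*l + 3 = -l^2 + 5*l + 36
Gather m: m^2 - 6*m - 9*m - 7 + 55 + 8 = m^2 - 15*m + 56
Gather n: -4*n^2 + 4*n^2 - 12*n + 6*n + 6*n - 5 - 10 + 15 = 0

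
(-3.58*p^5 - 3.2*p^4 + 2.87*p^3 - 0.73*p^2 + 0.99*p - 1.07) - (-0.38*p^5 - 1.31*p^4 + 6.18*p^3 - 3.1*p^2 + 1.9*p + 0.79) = -3.2*p^5 - 1.89*p^4 - 3.31*p^3 + 2.37*p^2 - 0.91*p - 1.86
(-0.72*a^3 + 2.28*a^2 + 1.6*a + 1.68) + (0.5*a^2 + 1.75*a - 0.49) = -0.72*a^3 + 2.78*a^2 + 3.35*a + 1.19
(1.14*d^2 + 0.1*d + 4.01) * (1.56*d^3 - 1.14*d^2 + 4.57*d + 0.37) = 1.7784*d^5 - 1.1436*d^4 + 11.3514*d^3 - 3.6926*d^2 + 18.3627*d + 1.4837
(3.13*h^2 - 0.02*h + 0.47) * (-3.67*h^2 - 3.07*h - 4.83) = -11.4871*h^4 - 9.5357*h^3 - 16.7814*h^2 - 1.3463*h - 2.2701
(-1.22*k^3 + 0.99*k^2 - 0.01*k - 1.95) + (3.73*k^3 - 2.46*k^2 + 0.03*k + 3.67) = 2.51*k^3 - 1.47*k^2 + 0.02*k + 1.72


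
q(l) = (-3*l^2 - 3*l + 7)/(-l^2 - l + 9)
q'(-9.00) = 0.09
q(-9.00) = 3.32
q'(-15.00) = 0.01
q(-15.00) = 3.10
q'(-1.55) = 0.63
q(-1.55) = 0.55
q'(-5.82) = 0.59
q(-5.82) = 4.05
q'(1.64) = -3.92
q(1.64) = -1.28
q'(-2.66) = 4.11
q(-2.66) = -1.36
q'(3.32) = -5.35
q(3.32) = 6.74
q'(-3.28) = 48.03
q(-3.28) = -10.14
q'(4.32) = -0.99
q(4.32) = 4.43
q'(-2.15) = 1.55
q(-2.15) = -0.06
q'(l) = (-6*l - 3)/(-l^2 - l + 9) + (2*l + 1)*(-3*l^2 - 3*l + 7)/(-l^2 - l + 9)^2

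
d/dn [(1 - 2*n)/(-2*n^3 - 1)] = 2*(-4*n^3 + 3*n^2 + 1)/(4*n^6 + 4*n^3 + 1)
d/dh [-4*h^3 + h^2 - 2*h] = -12*h^2 + 2*h - 2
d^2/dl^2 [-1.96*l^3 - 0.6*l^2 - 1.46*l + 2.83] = -11.76*l - 1.2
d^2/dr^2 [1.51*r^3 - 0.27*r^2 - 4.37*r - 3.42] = 9.06*r - 0.54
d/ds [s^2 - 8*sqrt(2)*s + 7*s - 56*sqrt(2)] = 2*s - 8*sqrt(2) + 7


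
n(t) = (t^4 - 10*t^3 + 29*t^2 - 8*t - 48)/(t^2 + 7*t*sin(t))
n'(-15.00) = -119.86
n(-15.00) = 310.19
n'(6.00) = -2.08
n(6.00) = 3.46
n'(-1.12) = -11.74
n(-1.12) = 1.56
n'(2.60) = 0.56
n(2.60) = -0.17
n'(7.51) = 2.40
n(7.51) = 4.47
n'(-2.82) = -61.82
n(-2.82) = 34.72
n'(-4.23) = -130.04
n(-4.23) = -189.70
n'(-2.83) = -63.46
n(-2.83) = 35.34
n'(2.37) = 0.78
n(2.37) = -0.33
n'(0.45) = 135.64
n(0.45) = -29.63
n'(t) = (4*t^3 - 30*t^2 + 58*t - 8)/(t^2 + 7*t*sin(t)) + (-7*t*cos(t) - 2*t - 7*sin(t))*(t^4 - 10*t^3 + 29*t^2 - 8*t - 48)/(t^2 + 7*t*sin(t))^2 = (2*t*(t + 7*sin(t))*(2*t^3 - 15*t^2 + 29*t - 4) + (7*t*cos(t) + 2*t + 7*sin(t))*(-t^4 + 10*t^3 - 29*t^2 + 8*t + 48))/(t^2*(t + 7*sin(t))^2)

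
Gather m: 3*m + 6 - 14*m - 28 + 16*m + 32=5*m + 10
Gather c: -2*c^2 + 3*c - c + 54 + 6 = -2*c^2 + 2*c + 60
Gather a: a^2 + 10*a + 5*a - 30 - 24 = a^2 + 15*a - 54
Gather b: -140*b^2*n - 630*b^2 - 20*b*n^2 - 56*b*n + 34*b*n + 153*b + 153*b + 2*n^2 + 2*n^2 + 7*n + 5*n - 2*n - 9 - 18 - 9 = b^2*(-140*n - 630) + b*(-20*n^2 - 22*n + 306) + 4*n^2 + 10*n - 36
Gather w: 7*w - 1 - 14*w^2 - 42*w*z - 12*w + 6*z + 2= -14*w^2 + w*(-42*z - 5) + 6*z + 1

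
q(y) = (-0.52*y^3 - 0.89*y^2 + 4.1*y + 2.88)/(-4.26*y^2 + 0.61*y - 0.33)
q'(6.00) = 0.16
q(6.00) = 0.78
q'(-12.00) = 0.13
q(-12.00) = -1.17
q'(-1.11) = -0.13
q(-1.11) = 0.33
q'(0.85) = 3.79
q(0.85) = -1.87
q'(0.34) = 19.70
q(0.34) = -6.75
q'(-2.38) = 0.17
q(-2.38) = 0.19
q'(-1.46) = 0.09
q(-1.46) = 0.33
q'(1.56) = 0.94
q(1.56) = -0.53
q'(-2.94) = 0.17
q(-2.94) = 0.09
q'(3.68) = 0.23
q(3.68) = 0.36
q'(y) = (8.52*y - 0.61)*(-0.52*y^3 - 0.89*y^2 + 4.1*y + 2.88)/(-4.26*y^2 + 0.61*y - 0.33)^2 + (-1.56*y^2 - 1.78*y + 4.1)/(-4.26*y^2 + 0.61*y - 0.33)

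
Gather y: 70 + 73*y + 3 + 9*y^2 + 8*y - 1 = 9*y^2 + 81*y + 72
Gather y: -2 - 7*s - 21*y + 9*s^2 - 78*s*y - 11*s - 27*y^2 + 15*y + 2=9*s^2 - 18*s - 27*y^2 + y*(-78*s - 6)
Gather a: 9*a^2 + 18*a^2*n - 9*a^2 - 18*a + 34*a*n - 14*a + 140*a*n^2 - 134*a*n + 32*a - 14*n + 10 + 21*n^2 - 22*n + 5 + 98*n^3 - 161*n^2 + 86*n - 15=18*a^2*n + a*(140*n^2 - 100*n) + 98*n^3 - 140*n^2 + 50*n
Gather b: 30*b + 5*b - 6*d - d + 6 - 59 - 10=35*b - 7*d - 63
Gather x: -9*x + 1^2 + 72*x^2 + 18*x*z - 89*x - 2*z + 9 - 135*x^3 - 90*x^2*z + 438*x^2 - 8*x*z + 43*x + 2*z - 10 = -135*x^3 + x^2*(510 - 90*z) + x*(10*z - 55)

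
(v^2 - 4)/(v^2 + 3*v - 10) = (v + 2)/(v + 5)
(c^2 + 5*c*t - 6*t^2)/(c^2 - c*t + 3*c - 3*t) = (c + 6*t)/(c + 3)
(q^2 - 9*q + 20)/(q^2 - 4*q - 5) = (q - 4)/(q + 1)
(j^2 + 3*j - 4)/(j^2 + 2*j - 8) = (j - 1)/(j - 2)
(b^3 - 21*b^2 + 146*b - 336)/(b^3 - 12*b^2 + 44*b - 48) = (b^2 - 15*b + 56)/(b^2 - 6*b + 8)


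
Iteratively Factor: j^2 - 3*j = (j)*(j - 3)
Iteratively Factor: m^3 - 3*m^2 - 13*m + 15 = (m - 1)*(m^2 - 2*m - 15) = (m - 5)*(m - 1)*(m + 3)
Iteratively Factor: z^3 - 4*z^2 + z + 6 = (z - 2)*(z^2 - 2*z - 3) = (z - 2)*(z + 1)*(z - 3)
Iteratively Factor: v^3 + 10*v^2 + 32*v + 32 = (v + 4)*(v^2 + 6*v + 8) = (v + 4)^2*(v + 2)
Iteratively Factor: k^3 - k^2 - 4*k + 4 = (k + 2)*(k^2 - 3*k + 2) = (k - 1)*(k + 2)*(k - 2)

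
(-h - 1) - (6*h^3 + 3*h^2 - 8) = -6*h^3 - 3*h^2 - h + 7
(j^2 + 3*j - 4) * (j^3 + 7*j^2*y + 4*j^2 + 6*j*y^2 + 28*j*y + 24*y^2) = j^5 + 7*j^4*y + 7*j^4 + 6*j^3*y^2 + 49*j^3*y + 8*j^3 + 42*j^2*y^2 + 56*j^2*y - 16*j^2 + 48*j*y^2 - 112*j*y - 96*y^2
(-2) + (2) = 0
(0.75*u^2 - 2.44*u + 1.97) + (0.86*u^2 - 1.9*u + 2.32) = 1.61*u^2 - 4.34*u + 4.29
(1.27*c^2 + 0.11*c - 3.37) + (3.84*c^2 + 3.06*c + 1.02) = 5.11*c^2 + 3.17*c - 2.35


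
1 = 1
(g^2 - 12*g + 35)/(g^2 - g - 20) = (g - 7)/(g + 4)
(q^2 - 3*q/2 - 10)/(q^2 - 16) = (q + 5/2)/(q + 4)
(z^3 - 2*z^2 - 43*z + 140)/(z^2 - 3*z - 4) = (z^2 + 2*z - 35)/(z + 1)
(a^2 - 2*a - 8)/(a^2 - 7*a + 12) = (a + 2)/(a - 3)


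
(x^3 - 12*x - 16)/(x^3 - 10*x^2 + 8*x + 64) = (x + 2)/(x - 8)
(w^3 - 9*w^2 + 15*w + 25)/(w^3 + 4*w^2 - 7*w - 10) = (w^2 - 10*w + 25)/(w^2 + 3*w - 10)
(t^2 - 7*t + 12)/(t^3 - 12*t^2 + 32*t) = (t - 3)/(t*(t - 8))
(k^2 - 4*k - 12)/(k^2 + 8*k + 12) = (k - 6)/(k + 6)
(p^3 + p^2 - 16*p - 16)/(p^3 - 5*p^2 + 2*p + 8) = (p + 4)/(p - 2)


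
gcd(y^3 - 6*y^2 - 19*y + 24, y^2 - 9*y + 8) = y^2 - 9*y + 8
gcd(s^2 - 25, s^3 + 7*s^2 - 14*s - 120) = s + 5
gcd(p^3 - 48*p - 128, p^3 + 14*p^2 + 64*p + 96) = p^2 + 8*p + 16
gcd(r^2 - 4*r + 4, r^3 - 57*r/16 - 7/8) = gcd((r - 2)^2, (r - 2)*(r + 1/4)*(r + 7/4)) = r - 2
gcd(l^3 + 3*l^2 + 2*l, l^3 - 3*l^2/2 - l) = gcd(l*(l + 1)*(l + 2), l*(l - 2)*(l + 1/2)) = l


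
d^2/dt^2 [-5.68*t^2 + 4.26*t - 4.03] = -11.3600000000000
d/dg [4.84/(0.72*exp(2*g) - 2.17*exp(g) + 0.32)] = (10.5028 - 6.9696*exp(g))*exp(g)/(0.72*exp(2*g) - 2.17*exp(g) + 0.32)^2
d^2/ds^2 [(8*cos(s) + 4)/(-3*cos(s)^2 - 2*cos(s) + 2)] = 24*(4*(1 - cos(s)^2)^2 + 3*cos(s)^5 + 9*cos(s)^3 + 5*cos(s)^2 - 16*cos(s) - 10)/(3*cos(s)^2 + 2*cos(s) - 2)^3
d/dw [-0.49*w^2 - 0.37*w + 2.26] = -0.98*w - 0.37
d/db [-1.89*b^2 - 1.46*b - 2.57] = -3.78*b - 1.46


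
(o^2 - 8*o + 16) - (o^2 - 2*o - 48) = 64 - 6*o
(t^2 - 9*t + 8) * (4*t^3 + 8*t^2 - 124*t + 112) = 4*t^5 - 28*t^4 - 164*t^3 + 1292*t^2 - 2000*t + 896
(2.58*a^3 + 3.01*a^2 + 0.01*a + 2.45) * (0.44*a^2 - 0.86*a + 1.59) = 1.1352*a^5 - 0.8944*a^4 + 1.518*a^3 + 5.8553*a^2 - 2.0911*a + 3.8955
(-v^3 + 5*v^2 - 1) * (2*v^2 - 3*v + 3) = -2*v^5 + 13*v^4 - 18*v^3 + 13*v^2 + 3*v - 3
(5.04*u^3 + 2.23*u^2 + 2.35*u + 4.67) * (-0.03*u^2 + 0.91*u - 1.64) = -0.1512*u^5 + 4.5195*u^4 - 6.3068*u^3 - 1.6588*u^2 + 0.3957*u - 7.6588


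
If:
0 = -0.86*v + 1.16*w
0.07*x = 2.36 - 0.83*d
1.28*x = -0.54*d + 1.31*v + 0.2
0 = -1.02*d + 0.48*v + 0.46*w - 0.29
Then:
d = 2.61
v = 3.60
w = 2.67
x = 2.74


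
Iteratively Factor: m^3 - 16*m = (m + 4)*(m^2 - 4*m) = (m - 4)*(m + 4)*(m)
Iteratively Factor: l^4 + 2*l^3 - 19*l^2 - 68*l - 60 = (l + 3)*(l^3 - l^2 - 16*l - 20) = (l + 2)*(l + 3)*(l^2 - 3*l - 10) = (l - 5)*(l + 2)*(l + 3)*(l + 2)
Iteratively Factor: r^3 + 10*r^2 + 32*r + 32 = (r + 4)*(r^2 + 6*r + 8) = (r + 4)^2*(r + 2)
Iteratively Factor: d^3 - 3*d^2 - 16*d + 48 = (d - 3)*(d^2 - 16) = (d - 4)*(d - 3)*(d + 4)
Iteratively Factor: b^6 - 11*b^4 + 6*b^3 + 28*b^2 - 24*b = (b + 2)*(b^5 - 2*b^4 - 7*b^3 + 20*b^2 - 12*b) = b*(b + 2)*(b^4 - 2*b^3 - 7*b^2 + 20*b - 12) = b*(b + 2)*(b + 3)*(b^3 - 5*b^2 + 8*b - 4) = b*(b - 2)*(b + 2)*(b + 3)*(b^2 - 3*b + 2) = b*(b - 2)^2*(b + 2)*(b + 3)*(b - 1)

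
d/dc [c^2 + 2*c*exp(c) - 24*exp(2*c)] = 2*c*exp(c) + 2*c - 48*exp(2*c) + 2*exp(c)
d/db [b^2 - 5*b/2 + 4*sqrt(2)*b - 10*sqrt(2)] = 2*b - 5/2 + 4*sqrt(2)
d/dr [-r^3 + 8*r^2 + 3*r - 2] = -3*r^2 + 16*r + 3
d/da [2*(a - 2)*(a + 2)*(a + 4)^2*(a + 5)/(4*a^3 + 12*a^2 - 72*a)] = (a^7 + 11*a^6 + 3*a^5 - 287*a^4 - 712*a^3 + 564*a^2 + 960*a - 2880)/(a^2*(a^4 + 6*a^3 - 27*a^2 - 108*a + 324))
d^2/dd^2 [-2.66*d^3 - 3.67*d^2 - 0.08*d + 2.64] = -15.96*d - 7.34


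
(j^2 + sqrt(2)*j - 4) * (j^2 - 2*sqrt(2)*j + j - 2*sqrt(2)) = j^4 - sqrt(2)*j^3 + j^3 - 8*j^2 - sqrt(2)*j^2 - 8*j + 8*sqrt(2)*j + 8*sqrt(2)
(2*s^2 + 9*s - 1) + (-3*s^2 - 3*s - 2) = -s^2 + 6*s - 3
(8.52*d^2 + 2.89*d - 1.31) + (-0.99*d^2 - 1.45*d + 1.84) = 7.53*d^2 + 1.44*d + 0.53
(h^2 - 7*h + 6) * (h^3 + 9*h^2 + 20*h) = h^5 + 2*h^4 - 37*h^3 - 86*h^2 + 120*h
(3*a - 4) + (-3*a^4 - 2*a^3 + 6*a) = -3*a^4 - 2*a^3 + 9*a - 4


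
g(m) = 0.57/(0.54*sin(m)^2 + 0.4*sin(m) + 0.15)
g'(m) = 0.57*(-1.08*sin(m)*cos(m) - 0.4*cos(m))/(0.54*sin(m)^2 + 0.4*sin(m) + 0.15)^2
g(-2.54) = 5.90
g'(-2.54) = -10.64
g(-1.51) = 1.97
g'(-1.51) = 0.28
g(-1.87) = 2.19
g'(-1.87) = -1.56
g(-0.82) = 3.90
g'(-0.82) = 7.09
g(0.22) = 2.17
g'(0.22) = -5.11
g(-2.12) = 2.83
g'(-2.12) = -3.81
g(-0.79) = 4.12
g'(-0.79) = 7.70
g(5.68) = 5.88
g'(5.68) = 10.64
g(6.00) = 7.09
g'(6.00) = -8.32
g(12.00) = 6.27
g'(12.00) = 10.46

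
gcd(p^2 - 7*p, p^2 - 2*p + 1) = 1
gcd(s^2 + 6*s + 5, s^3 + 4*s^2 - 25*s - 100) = s + 5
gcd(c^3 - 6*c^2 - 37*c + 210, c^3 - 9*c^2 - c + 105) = c^2 - 12*c + 35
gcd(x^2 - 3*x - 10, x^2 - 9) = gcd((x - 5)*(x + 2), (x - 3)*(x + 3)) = 1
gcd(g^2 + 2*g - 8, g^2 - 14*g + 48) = 1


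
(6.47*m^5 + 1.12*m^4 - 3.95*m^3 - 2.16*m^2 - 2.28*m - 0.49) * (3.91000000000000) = 25.2977*m^5 + 4.3792*m^4 - 15.4445*m^3 - 8.4456*m^2 - 8.9148*m - 1.9159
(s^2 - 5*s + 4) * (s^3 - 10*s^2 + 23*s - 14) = s^5 - 15*s^4 + 77*s^3 - 169*s^2 + 162*s - 56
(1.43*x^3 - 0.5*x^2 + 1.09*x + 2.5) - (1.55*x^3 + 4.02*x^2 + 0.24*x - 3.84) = -0.12*x^3 - 4.52*x^2 + 0.85*x + 6.34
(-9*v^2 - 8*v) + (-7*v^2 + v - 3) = -16*v^2 - 7*v - 3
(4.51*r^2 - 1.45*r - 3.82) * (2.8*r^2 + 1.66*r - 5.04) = 12.628*r^4 + 3.4266*r^3 - 35.8334*r^2 + 0.9668*r + 19.2528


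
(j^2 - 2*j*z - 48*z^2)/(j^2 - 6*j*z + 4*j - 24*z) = (j^2 - 2*j*z - 48*z^2)/(j^2 - 6*j*z + 4*j - 24*z)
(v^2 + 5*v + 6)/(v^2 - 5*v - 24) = (v + 2)/(v - 8)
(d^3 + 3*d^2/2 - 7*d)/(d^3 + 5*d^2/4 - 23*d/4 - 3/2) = 2*d*(2*d + 7)/(4*d^2 + 13*d + 3)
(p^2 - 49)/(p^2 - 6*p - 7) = (p + 7)/(p + 1)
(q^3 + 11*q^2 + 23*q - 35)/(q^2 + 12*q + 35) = q - 1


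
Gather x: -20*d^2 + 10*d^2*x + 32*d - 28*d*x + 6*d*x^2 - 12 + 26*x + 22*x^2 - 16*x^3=-20*d^2 + 32*d - 16*x^3 + x^2*(6*d + 22) + x*(10*d^2 - 28*d + 26) - 12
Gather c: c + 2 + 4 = c + 6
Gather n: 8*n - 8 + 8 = 8*n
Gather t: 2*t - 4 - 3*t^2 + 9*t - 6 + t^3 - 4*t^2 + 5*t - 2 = t^3 - 7*t^2 + 16*t - 12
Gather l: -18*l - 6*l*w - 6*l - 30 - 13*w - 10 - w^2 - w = l*(-6*w - 24) - w^2 - 14*w - 40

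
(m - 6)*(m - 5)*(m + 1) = m^3 - 10*m^2 + 19*m + 30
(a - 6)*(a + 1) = a^2 - 5*a - 6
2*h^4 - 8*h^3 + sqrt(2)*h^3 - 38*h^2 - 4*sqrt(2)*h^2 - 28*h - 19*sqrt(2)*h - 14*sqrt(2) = (h - 7)*(h + 2)*(sqrt(2)*h + 1)*(sqrt(2)*h + sqrt(2))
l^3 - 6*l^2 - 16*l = l*(l - 8)*(l + 2)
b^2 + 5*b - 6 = (b - 1)*(b + 6)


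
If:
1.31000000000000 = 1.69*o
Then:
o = 0.78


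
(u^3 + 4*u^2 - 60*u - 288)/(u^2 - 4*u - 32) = (u^2 + 12*u + 36)/(u + 4)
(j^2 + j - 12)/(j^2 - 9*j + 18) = (j + 4)/(j - 6)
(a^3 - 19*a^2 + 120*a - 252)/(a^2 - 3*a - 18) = (a^2 - 13*a + 42)/(a + 3)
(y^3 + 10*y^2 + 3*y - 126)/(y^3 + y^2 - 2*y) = (y^3 + 10*y^2 + 3*y - 126)/(y*(y^2 + y - 2))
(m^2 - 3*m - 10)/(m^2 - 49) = (m^2 - 3*m - 10)/(m^2 - 49)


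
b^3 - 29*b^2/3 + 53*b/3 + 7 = (b - 7)*(b - 3)*(b + 1/3)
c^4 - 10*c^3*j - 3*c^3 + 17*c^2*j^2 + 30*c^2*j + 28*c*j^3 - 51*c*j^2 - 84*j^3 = (c - 3)*(c - 7*j)*(c - 4*j)*(c + j)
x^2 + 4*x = x*(x + 4)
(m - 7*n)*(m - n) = m^2 - 8*m*n + 7*n^2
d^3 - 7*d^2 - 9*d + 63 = (d - 7)*(d - 3)*(d + 3)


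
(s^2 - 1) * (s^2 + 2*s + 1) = s^4 + 2*s^3 - 2*s - 1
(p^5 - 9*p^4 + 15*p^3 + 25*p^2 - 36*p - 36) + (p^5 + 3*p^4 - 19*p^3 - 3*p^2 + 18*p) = 2*p^5 - 6*p^4 - 4*p^3 + 22*p^2 - 18*p - 36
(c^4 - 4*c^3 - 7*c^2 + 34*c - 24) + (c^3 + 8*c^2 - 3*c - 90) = c^4 - 3*c^3 + c^2 + 31*c - 114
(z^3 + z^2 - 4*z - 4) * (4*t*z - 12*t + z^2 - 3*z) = 4*t*z^4 - 8*t*z^3 - 28*t*z^2 + 32*t*z + 48*t + z^5 - 2*z^4 - 7*z^3 + 8*z^2 + 12*z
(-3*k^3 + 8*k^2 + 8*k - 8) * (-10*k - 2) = 30*k^4 - 74*k^3 - 96*k^2 + 64*k + 16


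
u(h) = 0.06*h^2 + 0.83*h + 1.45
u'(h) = 0.12*h + 0.83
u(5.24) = 7.45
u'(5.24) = 1.46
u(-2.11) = -0.03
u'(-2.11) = 0.58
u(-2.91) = -0.46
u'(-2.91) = 0.48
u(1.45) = 2.78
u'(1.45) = 1.00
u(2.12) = 3.48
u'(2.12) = 1.08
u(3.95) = 5.66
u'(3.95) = 1.30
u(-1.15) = 0.57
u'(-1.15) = 0.69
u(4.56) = 6.48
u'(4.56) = 1.38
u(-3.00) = -0.50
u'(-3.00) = 0.47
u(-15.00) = 2.50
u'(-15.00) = -0.97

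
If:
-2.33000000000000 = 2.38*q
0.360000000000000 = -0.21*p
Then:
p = -1.71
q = -0.98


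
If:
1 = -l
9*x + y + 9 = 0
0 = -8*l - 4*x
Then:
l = -1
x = 2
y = -27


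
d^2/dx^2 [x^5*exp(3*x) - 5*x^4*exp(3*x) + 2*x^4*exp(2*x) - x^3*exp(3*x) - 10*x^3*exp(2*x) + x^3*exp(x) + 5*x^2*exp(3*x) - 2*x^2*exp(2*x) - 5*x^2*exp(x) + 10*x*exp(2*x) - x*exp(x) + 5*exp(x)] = (9*x^5*exp(2*x) - 15*x^4*exp(2*x) + 8*x^4*exp(x) - 109*x^3*exp(2*x) - 8*x^3*exp(x) + x^3 - 33*x^2*exp(2*x) - 104*x^2*exp(x) + x^2 + 54*x*exp(2*x) - 36*x*exp(x) - 15*x + 10*exp(2*x) + 36*exp(x) - 7)*exp(x)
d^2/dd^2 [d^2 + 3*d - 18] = 2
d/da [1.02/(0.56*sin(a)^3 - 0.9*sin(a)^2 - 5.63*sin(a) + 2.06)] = (-1.7136*sin(a)^2 + 1.836*sin(a) + 5.7426)*cos(a)/(0.56*sin(a)^3 - 0.9*sin(a)^2 - 5.63*sin(a) + 2.06)^2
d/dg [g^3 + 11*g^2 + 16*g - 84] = 3*g^2 + 22*g + 16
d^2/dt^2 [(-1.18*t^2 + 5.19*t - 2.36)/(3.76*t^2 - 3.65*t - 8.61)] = (114.359648*t^3 - 429.393504*t^2 + 1202.445744*t - 716.844418)/(53.157376*t^6 - 154.80672*t^5 - 214.896408*t^4 + 660.354715*t^3 + 492.089913*t^2 - 811.746495*t - 638.277381)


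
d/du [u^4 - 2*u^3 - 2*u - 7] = 4*u^3 - 6*u^2 - 2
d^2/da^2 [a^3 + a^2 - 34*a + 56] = 6*a + 2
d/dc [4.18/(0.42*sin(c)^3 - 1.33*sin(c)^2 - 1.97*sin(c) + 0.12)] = (-5.2668*sin(c)^2 + 11.1188*sin(c) + 8.2346)*cos(c)/(0.42*sin(c)^3 - 1.33*sin(c)^2 - 1.97*sin(c) + 0.12)^2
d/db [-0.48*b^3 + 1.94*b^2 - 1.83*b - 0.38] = -1.44*b^2 + 3.88*b - 1.83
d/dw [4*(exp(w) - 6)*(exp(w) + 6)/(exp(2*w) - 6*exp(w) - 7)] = (-24*exp(2*w) + 232*exp(w) - 864)*exp(w)/(exp(4*w) - 12*exp(3*w) + 22*exp(2*w) + 84*exp(w) + 49)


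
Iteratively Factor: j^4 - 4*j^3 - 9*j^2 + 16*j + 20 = (j - 5)*(j^3 + j^2 - 4*j - 4) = (j - 5)*(j - 2)*(j^2 + 3*j + 2) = (j - 5)*(j - 2)*(j + 2)*(j + 1)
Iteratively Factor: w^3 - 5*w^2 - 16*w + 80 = (w - 5)*(w^2 - 16) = (w - 5)*(w - 4)*(w + 4)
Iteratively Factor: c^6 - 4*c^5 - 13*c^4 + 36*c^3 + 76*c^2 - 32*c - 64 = (c - 4)*(c^5 - 13*c^3 - 16*c^2 + 12*c + 16) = (c - 4)^2*(c^4 + 4*c^3 + 3*c^2 - 4*c - 4) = (c - 4)^2*(c + 1)*(c^3 + 3*c^2 - 4) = (c - 4)^2*(c + 1)*(c + 2)*(c^2 + c - 2) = (c - 4)^2*(c - 1)*(c + 1)*(c + 2)*(c + 2)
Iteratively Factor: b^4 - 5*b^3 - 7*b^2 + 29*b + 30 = (b + 1)*(b^3 - 6*b^2 - b + 30) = (b - 3)*(b + 1)*(b^2 - 3*b - 10) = (b - 5)*(b - 3)*(b + 1)*(b + 2)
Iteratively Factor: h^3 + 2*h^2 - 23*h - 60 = (h + 4)*(h^2 - 2*h - 15) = (h + 3)*(h + 4)*(h - 5)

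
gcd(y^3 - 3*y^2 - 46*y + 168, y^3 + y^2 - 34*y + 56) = y^2 + 3*y - 28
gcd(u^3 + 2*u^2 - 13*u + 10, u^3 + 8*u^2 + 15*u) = u + 5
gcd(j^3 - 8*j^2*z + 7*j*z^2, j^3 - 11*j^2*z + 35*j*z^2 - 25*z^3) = -j + z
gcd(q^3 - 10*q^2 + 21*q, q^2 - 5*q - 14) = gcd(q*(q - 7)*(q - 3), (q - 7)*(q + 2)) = q - 7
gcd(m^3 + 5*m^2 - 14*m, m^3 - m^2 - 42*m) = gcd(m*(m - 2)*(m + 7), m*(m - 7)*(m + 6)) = m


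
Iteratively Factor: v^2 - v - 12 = (v + 3)*(v - 4)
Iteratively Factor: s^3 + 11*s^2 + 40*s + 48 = (s + 3)*(s^2 + 8*s + 16) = (s + 3)*(s + 4)*(s + 4)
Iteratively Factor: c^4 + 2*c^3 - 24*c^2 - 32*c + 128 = (c + 4)*(c^3 - 2*c^2 - 16*c + 32) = (c - 4)*(c + 4)*(c^2 + 2*c - 8) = (c - 4)*(c - 2)*(c + 4)*(c + 4)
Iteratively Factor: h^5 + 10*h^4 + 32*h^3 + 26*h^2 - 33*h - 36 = (h + 3)*(h^4 + 7*h^3 + 11*h^2 - 7*h - 12) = (h + 3)*(h + 4)*(h^3 + 3*h^2 - h - 3) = (h + 1)*(h + 3)*(h + 4)*(h^2 + 2*h - 3) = (h - 1)*(h + 1)*(h + 3)*(h + 4)*(h + 3)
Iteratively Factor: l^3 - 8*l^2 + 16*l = (l - 4)*(l^2 - 4*l) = (l - 4)^2*(l)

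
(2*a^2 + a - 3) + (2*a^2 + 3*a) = 4*a^2 + 4*a - 3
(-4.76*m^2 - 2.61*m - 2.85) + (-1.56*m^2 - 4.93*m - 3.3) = -6.32*m^2 - 7.54*m - 6.15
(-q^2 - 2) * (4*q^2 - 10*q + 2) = -4*q^4 + 10*q^3 - 10*q^2 + 20*q - 4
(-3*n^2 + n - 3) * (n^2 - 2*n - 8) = -3*n^4 + 7*n^3 + 19*n^2 - 2*n + 24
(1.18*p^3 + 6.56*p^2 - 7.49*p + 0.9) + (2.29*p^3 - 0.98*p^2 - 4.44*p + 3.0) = 3.47*p^3 + 5.58*p^2 - 11.93*p + 3.9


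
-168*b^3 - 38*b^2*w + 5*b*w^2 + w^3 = (-6*b + w)*(4*b + w)*(7*b + w)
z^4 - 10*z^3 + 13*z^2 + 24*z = z*(z - 8)*(z - 3)*(z + 1)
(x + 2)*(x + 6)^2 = x^3 + 14*x^2 + 60*x + 72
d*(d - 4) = d^2 - 4*d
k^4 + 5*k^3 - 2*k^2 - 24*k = k*(k - 2)*(k + 3)*(k + 4)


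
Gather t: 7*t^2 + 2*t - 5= 7*t^2 + 2*t - 5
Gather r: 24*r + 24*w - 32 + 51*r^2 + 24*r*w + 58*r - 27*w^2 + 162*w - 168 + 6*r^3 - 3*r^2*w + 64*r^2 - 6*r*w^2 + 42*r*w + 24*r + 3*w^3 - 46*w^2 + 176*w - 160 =6*r^3 + r^2*(115 - 3*w) + r*(-6*w^2 + 66*w + 106) + 3*w^3 - 73*w^2 + 362*w - 360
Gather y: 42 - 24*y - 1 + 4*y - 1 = 40 - 20*y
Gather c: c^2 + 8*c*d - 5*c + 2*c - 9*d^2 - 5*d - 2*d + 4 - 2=c^2 + c*(8*d - 3) - 9*d^2 - 7*d + 2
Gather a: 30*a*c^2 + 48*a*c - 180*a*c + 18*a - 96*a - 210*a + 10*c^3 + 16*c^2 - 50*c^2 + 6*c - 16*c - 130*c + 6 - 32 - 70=a*(30*c^2 - 132*c - 288) + 10*c^3 - 34*c^2 - 140*c - 96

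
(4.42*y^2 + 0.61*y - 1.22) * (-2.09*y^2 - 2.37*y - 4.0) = -9.2378*y^4 - 11.7503*y^3 - 16.5759*y^2 + 0.4514*y + 4.88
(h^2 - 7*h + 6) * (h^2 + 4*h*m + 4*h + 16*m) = h^4 + 4*h^3*m - 3*h^3 - 12*h^2*m - 22*h^2 - 88*h*m + 24*h + 96*m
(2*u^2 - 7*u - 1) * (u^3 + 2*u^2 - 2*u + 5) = 2*u^5 - 3*u^4 - 19*u^3 + 22*u^2 - 33*u - 5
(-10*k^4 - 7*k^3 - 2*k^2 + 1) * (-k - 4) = 10*k^5 + 47*k^4 + 30*k^3 + 8*k^2 - k - 4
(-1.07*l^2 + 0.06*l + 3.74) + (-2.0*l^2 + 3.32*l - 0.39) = -3.07*l^2 + 3.38*l + 3.35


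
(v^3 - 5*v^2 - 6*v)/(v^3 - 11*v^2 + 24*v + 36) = v/(v - 6)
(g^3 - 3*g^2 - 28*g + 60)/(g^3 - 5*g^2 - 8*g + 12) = (g^2 + 3*g - 10)/(g^2 + g - 2)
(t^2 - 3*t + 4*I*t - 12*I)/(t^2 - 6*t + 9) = (t + 4*I)/(t - 3)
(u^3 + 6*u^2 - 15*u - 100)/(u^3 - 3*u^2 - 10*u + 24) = (u^2 + 10*u + 25)/(u^2 + u - 6)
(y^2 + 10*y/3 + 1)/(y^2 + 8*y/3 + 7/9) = 3*(y + 3)/(3*y + 7)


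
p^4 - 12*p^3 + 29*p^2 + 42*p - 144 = (p - 8)*(p - 3)^2*(p + 2)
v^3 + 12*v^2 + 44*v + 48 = (v + 2)*(v + 4)*(v + 6)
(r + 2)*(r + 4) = r^2 + 6*r + 8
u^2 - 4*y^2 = (u - 2*y)*(u + 2*y)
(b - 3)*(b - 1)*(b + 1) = b^3 - 3*b^2 - b + 3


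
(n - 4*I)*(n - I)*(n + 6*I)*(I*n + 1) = I*n^4 + 27*I*n^2 + 50*n - 24*I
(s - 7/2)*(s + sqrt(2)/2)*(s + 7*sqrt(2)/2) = s^3 - 7*s^2/2 + 4*sqrt(2)*s^2 - 14*sqrt(2)*s + 7*s/2 - 49/4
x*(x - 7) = x^2 - 7*x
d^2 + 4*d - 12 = (d - 2)*(d + 6)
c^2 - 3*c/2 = c*(c - 3/2)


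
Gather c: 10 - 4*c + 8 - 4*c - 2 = 16 - 8*c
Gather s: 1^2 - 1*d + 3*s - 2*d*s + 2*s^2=-d + 2*s^2 + s*(3 - 2*d) + 1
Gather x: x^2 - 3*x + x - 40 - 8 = x^2 - 2*x - 48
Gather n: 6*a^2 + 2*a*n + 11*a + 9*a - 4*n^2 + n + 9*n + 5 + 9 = 6*a^2 + 20*a - 4*n^2 + n*(2*a + 10) + 14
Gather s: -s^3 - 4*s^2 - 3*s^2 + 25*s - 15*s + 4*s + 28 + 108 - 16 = -s^3 - 7*s^2 + 14*s + 120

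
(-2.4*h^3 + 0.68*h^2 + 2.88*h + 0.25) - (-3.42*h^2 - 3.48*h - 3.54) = -2.4*h^3 + 4.1*h^2 + 6.36*h + 3.79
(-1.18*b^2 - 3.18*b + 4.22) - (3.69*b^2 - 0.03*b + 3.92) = -4.87*b^2 - 3.15*b + 0.3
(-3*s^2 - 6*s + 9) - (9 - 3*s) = -3*s^2 - 3*s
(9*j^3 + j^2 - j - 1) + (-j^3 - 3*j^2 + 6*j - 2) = 8*j^3 - 2*j^2 + 5*j - 3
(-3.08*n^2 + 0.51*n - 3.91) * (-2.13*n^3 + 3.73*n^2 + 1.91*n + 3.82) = 6.5604*n^5 - 12.5747*n^4 + 4.3478*n^3 - 25.3758*n^2 - 5.5199*n - 14.9362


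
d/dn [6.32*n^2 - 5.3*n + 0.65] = 12.64*n - 5.3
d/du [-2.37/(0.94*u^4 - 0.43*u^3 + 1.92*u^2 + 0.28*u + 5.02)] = (8.9112*u^3 - 3.0573*u^2 + 9.1008*u + 0.6636)/(0.94*u^4 - 0.43*u^3 + 1.92*u^2 + 0.28*u + 5.02)^2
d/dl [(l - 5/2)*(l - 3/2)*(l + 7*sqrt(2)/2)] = 3*l^2 - 8*l + 7*sqrt(2)*l - 14*sqrt(2) + 15/4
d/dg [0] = 0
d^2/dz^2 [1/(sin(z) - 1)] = -(sin(z) + 2)/(sin(z) - 1)^2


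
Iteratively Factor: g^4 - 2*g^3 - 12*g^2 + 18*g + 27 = (g + 1)*(g^3 - 3*g^2 - 9*g + 27) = (g - 3)*(g + 1)*(g^2 - 9) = (g - 3)^2*(g + 1)*(g + 3)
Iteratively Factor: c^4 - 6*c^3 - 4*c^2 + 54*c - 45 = (c - 3)*(c^3 - 3*c^2 - 13*c + 15) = (c - 3)*(c + 3)*(c^2 - 6*c + 5) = (c - 5)*(c - 3)*(c + 3)*(c - 1)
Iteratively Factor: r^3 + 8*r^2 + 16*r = (r + 4)*(r^2 + 4*r) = r*(r + 4)*(r + 4)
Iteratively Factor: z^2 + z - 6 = (z - 2)*(z + 3)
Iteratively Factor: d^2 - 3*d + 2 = (d - 1)*(d - 2)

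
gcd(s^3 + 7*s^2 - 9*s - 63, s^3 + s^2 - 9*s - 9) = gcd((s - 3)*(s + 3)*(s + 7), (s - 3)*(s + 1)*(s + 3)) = s^2 - 9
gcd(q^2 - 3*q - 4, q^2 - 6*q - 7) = q + 1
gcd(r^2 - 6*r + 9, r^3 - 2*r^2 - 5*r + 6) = r - 3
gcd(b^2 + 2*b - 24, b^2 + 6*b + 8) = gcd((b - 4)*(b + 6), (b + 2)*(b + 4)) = 1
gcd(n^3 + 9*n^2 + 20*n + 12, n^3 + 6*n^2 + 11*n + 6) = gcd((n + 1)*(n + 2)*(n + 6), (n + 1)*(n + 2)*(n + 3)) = n^2 + 3*n + 2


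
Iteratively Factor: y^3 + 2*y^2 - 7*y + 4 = (y - 1)*(y^2 + 3*y - 4) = (y - 1)*(y + 4)*(y - 1)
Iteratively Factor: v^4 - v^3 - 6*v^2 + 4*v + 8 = (v + 1)*(v^3 - 2*v^2 - 4*v + 8) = (v - 2)*(v + 1)*(v^2 - 4) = (v - 2)*(v + 1)*(v + 2)*(v - 2)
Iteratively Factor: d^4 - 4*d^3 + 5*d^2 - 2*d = (d - 2)*(d^3 - 2*d^2 + d) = (d - 2)*(d - 1)*(d^2 - d) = d*(d - 2)*(d - 1)*(d - 1)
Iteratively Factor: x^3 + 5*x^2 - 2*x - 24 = (x - 2)*(x^2 + 7*x + 12) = (x - 2)*(x + 3)*(x + 4)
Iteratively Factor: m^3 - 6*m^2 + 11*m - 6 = (m - 1)*(m^2 - 5*m + 6) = (m - 2)*(m - 1)*(m - 3)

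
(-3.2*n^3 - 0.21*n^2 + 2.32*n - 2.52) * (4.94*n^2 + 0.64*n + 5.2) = -15.808*n^5 - 3.0854*n^4 - 5.3136*n^3 - 12.056*n^2 + 10.4512*n - 13.104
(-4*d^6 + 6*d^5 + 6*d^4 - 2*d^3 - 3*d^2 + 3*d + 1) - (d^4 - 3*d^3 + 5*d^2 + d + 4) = -4*d^6 + 6*d^5 + 5*d^4 + d^3 - 8*d^2 + 2*d - 3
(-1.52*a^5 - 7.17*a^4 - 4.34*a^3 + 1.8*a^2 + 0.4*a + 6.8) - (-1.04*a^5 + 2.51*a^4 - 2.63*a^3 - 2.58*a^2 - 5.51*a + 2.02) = -0.48*a^5 - 9.68*a^4 - 1.71*a^3 + 4.38*a^2 + 5.91*a + 4.78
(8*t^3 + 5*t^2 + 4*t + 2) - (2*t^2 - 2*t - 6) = 8*t^3 + 3*t^2 + 6*t + 8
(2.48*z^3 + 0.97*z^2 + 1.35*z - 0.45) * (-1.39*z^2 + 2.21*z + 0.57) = -3.4472*z^5 + 4.1325*z^4 + 1.6808*z^3 + 4.1619*z^2 - 0.225*z - 0.2565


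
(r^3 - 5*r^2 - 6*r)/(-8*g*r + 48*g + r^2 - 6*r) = r*(r + 1)/(-8*g + r)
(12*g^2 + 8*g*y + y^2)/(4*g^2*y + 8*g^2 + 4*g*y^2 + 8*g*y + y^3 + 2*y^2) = (6*g + y)/(2*g*y + 4*g + y^2 + 2*y)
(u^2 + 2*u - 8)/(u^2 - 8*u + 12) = (u + 4)/(u - 6)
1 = 1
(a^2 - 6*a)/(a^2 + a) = (a - 6)/(a + 1)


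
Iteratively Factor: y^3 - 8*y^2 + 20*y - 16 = (y - 2)*(y^2 - 6*y + 8) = (y - 4)*(y - 2)*(y - 2)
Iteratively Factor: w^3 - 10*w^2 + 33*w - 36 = (w - 3)*(w^2 - 7*w + 12) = (w - 4)*(w - 3)*(w - 3)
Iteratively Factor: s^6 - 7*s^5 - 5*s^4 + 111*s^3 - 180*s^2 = (s - 5)*(s^5 - 2*s^4 - 15*s^3 + 36*s^2) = (s - 5)*(s - 3)*(s^4 + s^3 - 12*s^2) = (s - 5)*(s - 3)^2*(s^3 + 4*s^2) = (s - 5)*(s - 3)^2*(s + 4)*(s^2) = s*(s - 5)*(s - 3)^2*(s + 4)*(s)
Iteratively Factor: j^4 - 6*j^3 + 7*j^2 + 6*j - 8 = (j - 2)*(j^3 - 4*j^2 - j + 4) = (j - 4)*(j - 2)*(j^2 - 1) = (j - 4)*(j - 2)*(j + 1)*(j - 1)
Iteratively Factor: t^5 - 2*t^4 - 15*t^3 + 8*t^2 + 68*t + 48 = (t - 3)*(t^4 + t^3 - 12*t^2 - 28*t - 16) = (t - 3)*(t + 2)*(t^3 - t^2 - 10*t - 8) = (t - 3)*(t + 2)^2*(t^2 - 3*t - 4) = (t - 4)*(t - 3)*(t + 2)^2*(t + 1)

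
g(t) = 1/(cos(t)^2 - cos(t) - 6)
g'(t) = (2*sin(t)*cos(t) - sin(t))/(cos(t)^2 - cos(t) - 6)^2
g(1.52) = -0.17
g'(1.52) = -0.02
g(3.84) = -0.22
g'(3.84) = 0.08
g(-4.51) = -0.17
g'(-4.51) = -0.04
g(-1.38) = -0.16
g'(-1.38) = 0.02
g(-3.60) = -0.23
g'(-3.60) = -0.07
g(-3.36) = -0.25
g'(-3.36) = -0.04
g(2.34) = -0.21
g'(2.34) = -0.07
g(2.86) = -0.24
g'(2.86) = -0.05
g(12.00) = -0.16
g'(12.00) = -0.00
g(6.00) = -0.17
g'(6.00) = -0.00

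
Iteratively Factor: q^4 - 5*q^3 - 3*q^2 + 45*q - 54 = (q - 3)*(q^3 - 2*q^2 - 9*q + 18) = (q - 3)*(q - 2)*(q^2 - 9) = (q - 3)*(q - 2)*(q + 3)*(q - 3)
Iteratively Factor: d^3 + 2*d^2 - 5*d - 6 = (d + 1)*(d^2 + d - 6) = (d - 2)*(d + 1)*(d + 3)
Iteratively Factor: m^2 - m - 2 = (m - 2)*(m + 1)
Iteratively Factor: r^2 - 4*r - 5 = (r + 1)*(r - 5)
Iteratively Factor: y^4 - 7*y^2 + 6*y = (y)*(y^3 - 7*y + 6) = y*(y - 1)*(y^2 + y - 6) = y*(y - 1)*(y + 3)*(y - 2)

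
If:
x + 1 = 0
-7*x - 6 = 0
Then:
No Solution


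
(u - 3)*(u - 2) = u^2 - 5*u + 6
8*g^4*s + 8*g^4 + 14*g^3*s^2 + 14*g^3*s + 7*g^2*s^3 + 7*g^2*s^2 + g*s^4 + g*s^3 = (g + s)*(2*g + s)*(4*g + s)*(g*s + g)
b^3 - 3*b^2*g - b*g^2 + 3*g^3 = (b - 3*g)*(b - g)*(b + g)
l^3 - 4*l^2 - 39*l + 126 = (l - 7)*(l - 3)*(l + 6)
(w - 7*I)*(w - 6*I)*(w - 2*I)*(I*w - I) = I*w^4 + 15*w^3 - I*w^3 - 15*w^2 - 68*I*w^2 - 84*w + 68*I*w + 84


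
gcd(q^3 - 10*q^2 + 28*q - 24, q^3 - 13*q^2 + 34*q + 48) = q - 6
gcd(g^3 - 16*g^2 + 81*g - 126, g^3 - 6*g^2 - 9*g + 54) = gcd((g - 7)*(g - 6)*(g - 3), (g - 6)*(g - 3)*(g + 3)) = g^2 - 9*g + 18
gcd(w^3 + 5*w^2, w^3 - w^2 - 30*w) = w^2 + 5*w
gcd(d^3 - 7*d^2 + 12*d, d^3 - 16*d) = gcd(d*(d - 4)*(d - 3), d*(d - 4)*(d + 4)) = d^2 - 4*d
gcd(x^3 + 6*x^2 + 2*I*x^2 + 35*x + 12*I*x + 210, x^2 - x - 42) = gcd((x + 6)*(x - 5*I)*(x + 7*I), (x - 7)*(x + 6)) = x + 6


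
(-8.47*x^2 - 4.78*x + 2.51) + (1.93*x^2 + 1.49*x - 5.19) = -6.54*x^2 - 3.29*x - 2.68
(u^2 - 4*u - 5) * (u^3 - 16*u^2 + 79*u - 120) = u^5 - 20*u^4 + 138*u^3 - 356*u^2 + 85*u + 600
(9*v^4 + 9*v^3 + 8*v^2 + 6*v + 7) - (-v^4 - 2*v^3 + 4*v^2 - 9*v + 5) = 10*v^4 + 11*v^3 + 4*v^2 + 15*v + 2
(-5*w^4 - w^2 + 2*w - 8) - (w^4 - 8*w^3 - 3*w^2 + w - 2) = -6*w^4 + 8*w^3 + 2*w^2 + w - 6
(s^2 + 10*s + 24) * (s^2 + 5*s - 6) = s^4 + 15*s^3 + 68*s^2 + 60*s - 144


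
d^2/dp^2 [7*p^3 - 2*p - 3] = 42*p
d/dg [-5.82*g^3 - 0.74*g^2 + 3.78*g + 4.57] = -17.46*g^2 - 1.48*g + 3.78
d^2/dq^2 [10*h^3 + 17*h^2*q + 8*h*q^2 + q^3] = 16*h + 6*q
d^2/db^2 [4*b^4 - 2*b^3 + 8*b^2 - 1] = 48*b^2 - 12*b + 16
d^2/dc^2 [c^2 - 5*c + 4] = 2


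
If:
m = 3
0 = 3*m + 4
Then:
No Solution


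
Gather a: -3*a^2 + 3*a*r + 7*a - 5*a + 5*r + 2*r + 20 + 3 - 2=-3*a^2 + a*(3*r + 2) + 7*r + 21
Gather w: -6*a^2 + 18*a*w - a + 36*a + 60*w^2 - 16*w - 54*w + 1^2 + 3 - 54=-6*a^2 + 35*a + 60*w^2 + w*(18*a - 70) - 50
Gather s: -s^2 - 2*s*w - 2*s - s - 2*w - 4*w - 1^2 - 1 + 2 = -s^2 + s*(-2*w - 3) - 6*w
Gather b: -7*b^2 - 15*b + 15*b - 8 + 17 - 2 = 7 - 7*b^2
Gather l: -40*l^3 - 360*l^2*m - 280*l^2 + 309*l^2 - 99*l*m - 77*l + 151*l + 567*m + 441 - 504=-40*l^3 + l^2*(29 - 360*m) + l*(74 - 99*m) + 567*m - 63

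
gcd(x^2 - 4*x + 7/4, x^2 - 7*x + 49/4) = x - 7/2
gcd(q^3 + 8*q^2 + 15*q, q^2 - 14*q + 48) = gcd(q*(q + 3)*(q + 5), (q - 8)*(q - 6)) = 1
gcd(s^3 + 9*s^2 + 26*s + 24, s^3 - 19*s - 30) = s^2 + 5*s + 6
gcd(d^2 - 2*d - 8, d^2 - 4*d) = d - 4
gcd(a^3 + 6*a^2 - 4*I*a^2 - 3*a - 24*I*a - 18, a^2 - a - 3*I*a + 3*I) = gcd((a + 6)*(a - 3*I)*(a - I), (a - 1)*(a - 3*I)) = a - 3*I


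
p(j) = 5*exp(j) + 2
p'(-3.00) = 0.25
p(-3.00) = 2.25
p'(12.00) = 813773.96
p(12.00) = 813775.96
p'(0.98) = 13.32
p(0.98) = 15.32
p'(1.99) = 36.58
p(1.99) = 38.58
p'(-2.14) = 0.59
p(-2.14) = 2.59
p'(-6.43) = 0.01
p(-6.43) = 2.01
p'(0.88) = 12.05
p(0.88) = 14.05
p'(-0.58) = 2.80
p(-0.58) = 4.80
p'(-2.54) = 0.39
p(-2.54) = 2.39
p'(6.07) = 2163.40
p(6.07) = 2165.40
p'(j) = 5*exp(j)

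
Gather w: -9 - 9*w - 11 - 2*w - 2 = -11*w - 22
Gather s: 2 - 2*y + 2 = 4 - 2*y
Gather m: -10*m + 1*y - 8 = -10*m + y - 8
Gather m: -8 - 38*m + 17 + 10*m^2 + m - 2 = 10*m^2 - 37*m + 7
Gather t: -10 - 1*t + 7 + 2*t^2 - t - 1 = 2*t^2 - 2*t - 4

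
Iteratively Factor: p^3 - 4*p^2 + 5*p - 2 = (p - 1)*(p^2 - 3*p + 2) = (p - 2)*(p - 1)*(p - 1)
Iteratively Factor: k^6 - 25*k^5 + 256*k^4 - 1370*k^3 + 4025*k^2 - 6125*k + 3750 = (k - 5)*(k^5 - 20*k^4 + 156*k^3 - 590*k^2 + 1075*k - 750) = (k - 5)^2*(k^4 - 15*k^3 + 81*k^2 - 185*k + 150) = (k - 5)^3*(k^3 - 10*k^2 + 31*k - 30) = (k - 5)^3*(k - 3)*(k^2 - 7*k + 10) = (k - 5)^3*(k - 3)*(k - 2)*(k - 5)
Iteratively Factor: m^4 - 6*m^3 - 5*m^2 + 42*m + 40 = (m + 1)*(m^3 - 7*m^2 + 2*m + 40) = (m - 4)*(m + 1)*(m^2 - 3*m - 10) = (m - 4)*(m + 1)*(m + 2)*(m - 5)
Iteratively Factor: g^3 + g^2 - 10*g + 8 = (g + 4)*(g^2 - 3*g + 2) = (g - 1)*(g + 4)*(g - 2)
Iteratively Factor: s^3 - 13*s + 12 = (s - 3)*(s^2 + 3*s - 4) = (s - 3)*(s + 4)*(s - 1)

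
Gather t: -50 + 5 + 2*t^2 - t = 2*t^2 - t - 45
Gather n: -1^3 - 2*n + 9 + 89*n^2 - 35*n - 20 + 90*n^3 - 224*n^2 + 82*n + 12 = 90*n^3 - 135*n^2 + 45*n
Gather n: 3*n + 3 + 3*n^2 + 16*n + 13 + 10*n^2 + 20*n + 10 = 13*n^2 + 39*n + 26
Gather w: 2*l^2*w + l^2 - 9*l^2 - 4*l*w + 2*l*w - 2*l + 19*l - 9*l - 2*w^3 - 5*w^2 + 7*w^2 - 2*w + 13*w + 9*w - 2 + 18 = -8*l^2 + 8*l - 2*w^3 + 2*w^2 + w*(2*l^2 - 2*l + 20) + 16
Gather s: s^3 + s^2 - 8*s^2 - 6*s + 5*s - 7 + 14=s^3 - 7*s^2 - s + 7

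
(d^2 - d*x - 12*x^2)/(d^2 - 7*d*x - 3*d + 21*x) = (d^2 - d*x - 12*x^2)/(d^2 - 7*d*x - 3*d + 21*x)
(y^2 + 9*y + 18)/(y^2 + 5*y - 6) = (y + 3)/(y - 1)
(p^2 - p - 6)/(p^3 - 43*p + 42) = (p^2 - p - 6)/(p^3 - 43*p + 42)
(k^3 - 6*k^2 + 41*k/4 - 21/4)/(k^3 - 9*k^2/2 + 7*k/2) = (k - 3/2)/k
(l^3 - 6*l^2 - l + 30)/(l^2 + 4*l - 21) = (l^2 - 3*l - 10)/(l + 7)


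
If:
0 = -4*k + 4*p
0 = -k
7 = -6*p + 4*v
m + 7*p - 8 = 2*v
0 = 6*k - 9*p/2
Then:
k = 0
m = 23/2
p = 0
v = 7/4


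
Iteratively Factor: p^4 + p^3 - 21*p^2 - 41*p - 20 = (p + 1)*(p^3 - 21*p - 20) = (p + 1)^2*(p^2 - p - 20) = (p - 5)*(p + 1)^2*(p + 4)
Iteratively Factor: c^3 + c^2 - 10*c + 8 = (c + 4)*(c^2 - 3*c + 2) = (c - 1)*(c + 4)*(c - 2)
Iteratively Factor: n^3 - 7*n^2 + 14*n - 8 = (n - 2)*(n^2 - 5*n + 4) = (n - 4)*(n - 2)*(n - 1)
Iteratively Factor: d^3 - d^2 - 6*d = (d)*(d^2 - d - 6) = d*(d - 3)*(d + 2)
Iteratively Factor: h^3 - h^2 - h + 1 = (h - 1)*(h^2 - 1) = (h - 1)^2*(h + 1)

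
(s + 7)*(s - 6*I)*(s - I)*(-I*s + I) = -I*s^4 - 7*s^3 - 6*I*s^3 - 42*s^2 + 13*I*s^2 + 49*s + 36*I*s - 42*I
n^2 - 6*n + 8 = (n - 4)*(n - 2)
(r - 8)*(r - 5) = r^2 - 13*r + 40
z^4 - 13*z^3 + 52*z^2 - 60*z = z*(z - 6)*(z - 5)*(z - 2)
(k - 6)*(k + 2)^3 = k^4 - 24*k^2 - 64*k - 48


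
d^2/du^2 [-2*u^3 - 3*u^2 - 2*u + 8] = -12*u - 6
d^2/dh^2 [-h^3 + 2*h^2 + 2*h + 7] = 4 - 6*h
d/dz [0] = 0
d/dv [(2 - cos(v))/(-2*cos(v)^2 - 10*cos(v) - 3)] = (-8*cos(v) + cos(2*v) - 22)*sin(v)/(10*cos(v) + cos(2*v) + 4)^2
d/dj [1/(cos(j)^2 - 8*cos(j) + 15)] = 2*(cos(j) - 4)*sin(j)/(cos(j)^2 - 8*cos(j) + 15)^2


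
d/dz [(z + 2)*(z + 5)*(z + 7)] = 3*z^2 + 28*z + 59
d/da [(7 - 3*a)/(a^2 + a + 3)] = (-3*a^2 - 3*a + (2*a + 1)*(3*a - 7) - 9)/(a^2 + a + 3)^2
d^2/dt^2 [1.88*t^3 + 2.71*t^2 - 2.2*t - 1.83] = 11.28*t + 5.42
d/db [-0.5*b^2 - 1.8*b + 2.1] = -1.0*b - 1.8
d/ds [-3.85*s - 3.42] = -3.85000000000000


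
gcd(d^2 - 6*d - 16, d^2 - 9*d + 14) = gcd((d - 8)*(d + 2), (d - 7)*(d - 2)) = 1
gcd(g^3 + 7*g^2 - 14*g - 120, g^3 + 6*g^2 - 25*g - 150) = g^2 + 11*g + 30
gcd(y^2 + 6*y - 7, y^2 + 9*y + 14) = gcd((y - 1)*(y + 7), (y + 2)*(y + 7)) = y + 7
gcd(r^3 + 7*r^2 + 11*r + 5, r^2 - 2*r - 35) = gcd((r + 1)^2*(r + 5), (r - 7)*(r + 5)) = r + 5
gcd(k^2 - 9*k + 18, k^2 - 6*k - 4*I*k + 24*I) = k - 6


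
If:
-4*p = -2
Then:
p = 1/2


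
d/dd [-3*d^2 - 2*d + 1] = -6*d - 2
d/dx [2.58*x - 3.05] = 2.58000000000000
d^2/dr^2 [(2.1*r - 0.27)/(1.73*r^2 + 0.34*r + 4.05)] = ((2.1*r - 0.27)*(3.46*r + 0.34)*(6.92*r + 0.68) - (21.798*r + 0.4938)*(1.73*r^2 + 0.34*r + 4.05))/(1.73*r^2 + 0.34*r + 4.05)^3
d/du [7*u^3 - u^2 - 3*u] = 21*u^2 - 2*u - 3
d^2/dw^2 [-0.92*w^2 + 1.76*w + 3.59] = -1.84000000000000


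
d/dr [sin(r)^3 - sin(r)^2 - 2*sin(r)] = (3*sin(r)^2 - 2*sin(r) - 2)*cos(r)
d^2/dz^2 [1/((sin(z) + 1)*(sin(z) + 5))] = (sin(z) + sin(3*z) + 7*cos(2*z) + 55)/((sin(z) + 1)^2*(sin(z) + 5)^3)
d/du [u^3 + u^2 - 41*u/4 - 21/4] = 3*u^2 + 2*u - 41/4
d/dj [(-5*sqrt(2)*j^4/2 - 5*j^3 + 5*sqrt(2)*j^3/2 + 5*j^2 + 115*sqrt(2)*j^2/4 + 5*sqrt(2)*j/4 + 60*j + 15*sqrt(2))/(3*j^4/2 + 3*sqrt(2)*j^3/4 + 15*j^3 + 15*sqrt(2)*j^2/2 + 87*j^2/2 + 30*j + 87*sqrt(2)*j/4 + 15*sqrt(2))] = 5*(-22*sqrt(2)*j^6 + 2*j^6 - 162*sqrt(2)*j^5 - 48*j^5 - 477*j^4 - 317*sqrt(2)*j^4 - 1166*j^3 - 152*sqrt(2)*j^3 - 571*j^2 - 231*sqrt(2)*j^2 - 616*sqrt(2)*j + 680*j - 328 + 240*sqrt(2))/(3*(2*j^8 + 2*sqrt(2)*j^7 + 40*j^7 + 40*sqrt(2)*j^6 + 317*j^6 + 316*sqrt(2)*j^5 + 1260*j^5 + 1240*sqrt(2)*j^4 + 2640*j^4 + 2940*j^3 + 2482*sqrt(2)*j^3 + 2041*j^2 + 2320*sqrt(2)*j^2 + 800*sqrt(2)*j + 1160*j + 400))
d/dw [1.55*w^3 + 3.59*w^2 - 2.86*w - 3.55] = 4.65*w^2 + 7.18*w - 2.86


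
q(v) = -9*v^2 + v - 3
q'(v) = 1 - 18*v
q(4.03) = -145.14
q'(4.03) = -71.54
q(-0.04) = -3.05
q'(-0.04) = 1.72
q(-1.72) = -31.35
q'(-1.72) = 31.96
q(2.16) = -42.83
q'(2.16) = -37.88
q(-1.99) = -40.63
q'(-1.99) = 36.82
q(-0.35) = -4.45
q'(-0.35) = 7.30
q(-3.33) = -106.13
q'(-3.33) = 60.94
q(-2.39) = -56.80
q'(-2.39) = 44.02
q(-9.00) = -741.00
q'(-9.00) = 163.00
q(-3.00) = -87.00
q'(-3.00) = 55.00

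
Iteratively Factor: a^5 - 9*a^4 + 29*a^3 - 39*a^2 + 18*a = (a - 1)*(a^4 - 8*a^3 + 21*a^2 - 18*a) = (a - 2)*(a - 1)*(a^3 - 6*a^2 + 9*a) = (a - 3)*(a - 2)*(a - 1)*(a^2 - 3*a) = a*(a - 3)*(a - 2)*(a - 1)*(a - 3)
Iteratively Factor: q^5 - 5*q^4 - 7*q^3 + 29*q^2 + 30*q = (q - 3)*(q^4 - 2*q^3 - 13*q^2 - 10*q) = q*(q - 3)*(q^3 - 2*q^2 - 13*q - 10) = q*(q - 3)*(q + 2)*(q^2 - 4*q - 5) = q*(q - 5)*(q - 3)*(q + 2)*(q + 1)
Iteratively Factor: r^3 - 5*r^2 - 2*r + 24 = (r - 3)*(r^2 - 2*r - 8) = (r - 3)*(r + 2)*(r - 4)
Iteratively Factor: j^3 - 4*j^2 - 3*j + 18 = (j - 3)*(j^2 - j - 6) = (j - 3)^2*(j + 2)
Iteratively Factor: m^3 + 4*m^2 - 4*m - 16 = (m + 2)*(m^2 + 2*m - 8) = (m - 2)*(m + 2)*(m + 4)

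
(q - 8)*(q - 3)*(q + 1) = q^3 - 10*q^2 + 13*q + 24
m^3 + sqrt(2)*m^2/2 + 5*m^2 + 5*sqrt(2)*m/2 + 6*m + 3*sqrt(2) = (m + 2)*(m + 3)*(m + sqrt(2)/2)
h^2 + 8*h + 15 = (h + 3)*(h + 5)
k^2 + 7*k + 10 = (k + 2)*(k + 5)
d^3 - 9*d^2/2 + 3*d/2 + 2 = (d - 4)*(d - 1)*(d + 1/2)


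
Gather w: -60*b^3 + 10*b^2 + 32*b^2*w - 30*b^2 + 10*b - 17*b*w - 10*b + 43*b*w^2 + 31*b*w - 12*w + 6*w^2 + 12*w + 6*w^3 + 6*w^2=-60*b^3 - 20*b^2 + 6*w^3 + w^2*(43*b + 12) + w*(32*b^2 + 14*b)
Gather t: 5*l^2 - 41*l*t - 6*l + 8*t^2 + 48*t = 5*l^2 - 6*l + 8*t^2 + t*(48 - 41*l)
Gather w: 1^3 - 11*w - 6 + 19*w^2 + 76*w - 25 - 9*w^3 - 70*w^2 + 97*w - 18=-9*w^3 - 51*w^2 + 162*w - 48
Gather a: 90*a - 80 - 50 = 90*a - 130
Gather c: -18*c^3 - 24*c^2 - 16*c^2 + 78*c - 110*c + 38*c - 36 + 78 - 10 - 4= -18*c^3 - 40*c^2 + 6*c + 28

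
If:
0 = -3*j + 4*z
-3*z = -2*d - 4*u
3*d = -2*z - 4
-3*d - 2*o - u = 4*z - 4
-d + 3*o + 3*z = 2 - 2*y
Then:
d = -2*z/3 - 4/3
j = 4*z/3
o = 11/3 - 37*z/24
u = 13*z/12 + 2/3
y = 23*z/48 - 31/6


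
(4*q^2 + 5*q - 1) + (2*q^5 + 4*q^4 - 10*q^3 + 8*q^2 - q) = 2*q^5 + 4*q^4 - 10*q^3 + 12*q^2 + 4*q - 1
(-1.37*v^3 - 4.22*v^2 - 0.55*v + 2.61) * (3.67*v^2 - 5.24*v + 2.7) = -5.0279*v^5 - 8.3086*v^4 + 16.3953*v^3 + 1.0667*v^2 - 15.1614*v + 7.047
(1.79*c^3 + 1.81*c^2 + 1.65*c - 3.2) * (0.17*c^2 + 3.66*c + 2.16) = 0.3043*c^5 + 6.8591*c^4 + 10.7715*c^3 + 9.4046*c^2 - 8.148*c - 6.912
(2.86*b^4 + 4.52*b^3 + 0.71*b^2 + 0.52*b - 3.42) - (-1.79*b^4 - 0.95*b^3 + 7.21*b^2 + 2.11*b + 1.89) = 4.65*b^4 + 5.47*b^3 - 6.5*b^2 - 1.59*b - 5.31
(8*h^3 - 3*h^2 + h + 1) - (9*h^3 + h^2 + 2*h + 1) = -h^3 - 4*h^2 - h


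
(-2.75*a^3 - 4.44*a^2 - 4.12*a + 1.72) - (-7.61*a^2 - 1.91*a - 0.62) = -2.75*a^3 + 3.17*a^2 - 2.21*a + 2.34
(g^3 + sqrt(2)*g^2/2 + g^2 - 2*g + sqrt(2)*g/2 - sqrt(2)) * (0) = 0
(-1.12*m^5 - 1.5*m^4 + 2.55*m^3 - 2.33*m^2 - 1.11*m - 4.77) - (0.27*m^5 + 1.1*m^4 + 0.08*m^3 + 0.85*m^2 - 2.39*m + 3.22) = -1.39*m^5 - 2.6*m^4 + 2.47*m^3 - 3.18*m^2 + 1.28*m - 7.99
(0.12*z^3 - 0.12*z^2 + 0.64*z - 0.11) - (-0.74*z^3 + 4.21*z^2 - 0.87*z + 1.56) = 0.86*z^3 - 4.33*z^2 + 1.51*z - 1.67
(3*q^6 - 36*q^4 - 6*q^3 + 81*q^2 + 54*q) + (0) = 3*q^6 - 36*q^4 - 6*q^3 + 81*q^2 + 54*q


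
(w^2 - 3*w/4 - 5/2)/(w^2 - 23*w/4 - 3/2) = (-4*w^2 + 3*w + 10)/(-4*w^2 + 23*w + 6)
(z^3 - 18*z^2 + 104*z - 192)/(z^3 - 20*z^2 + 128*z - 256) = (z - 6)/(z - 8)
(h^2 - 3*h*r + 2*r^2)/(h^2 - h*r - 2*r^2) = (h - r)/(h + r)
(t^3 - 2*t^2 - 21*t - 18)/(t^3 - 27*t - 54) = (t + 1)/(t + 3)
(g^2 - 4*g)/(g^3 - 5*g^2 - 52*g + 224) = g/(g^2 - g - 56)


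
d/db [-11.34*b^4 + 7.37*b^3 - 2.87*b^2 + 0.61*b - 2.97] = -45.36*b^3 + 22.11*b^2 - 5.74*b + 0.61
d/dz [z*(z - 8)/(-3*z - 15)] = (-z^2 - 10*z + 40)/(3*(z^2 + 10*z + 25))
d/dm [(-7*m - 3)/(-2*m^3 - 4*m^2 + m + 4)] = (14*m^3 + 28*m^2 - 7*m - (7*m + 3)*(6*m^2 + 8*m - 1) - 28)/(2*m^3 + 4*m^2 - m - 4)^2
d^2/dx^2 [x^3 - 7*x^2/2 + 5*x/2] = 6*x - 7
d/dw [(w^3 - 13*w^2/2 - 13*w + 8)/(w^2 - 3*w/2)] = (4*w^4 - 12*w^3 + 91*w^2 - 64*w + 48)/(w^2*(4*w^2 - 12*w + 9))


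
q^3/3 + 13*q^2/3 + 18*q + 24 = (q/3 + 1)*(q + 4)*(q + 6)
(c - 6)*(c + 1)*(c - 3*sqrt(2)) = c^3 - 5*c^2 - 3*sqrt(2)*c^2 - 6*c + 15*sqrt(2)*c + 18*sqrt(2)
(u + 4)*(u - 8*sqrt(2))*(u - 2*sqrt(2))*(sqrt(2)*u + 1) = sqrt(2)*u^4 - 19*u^3 + 4*sqrt(2)*u^3 - 76*u^2 + 22*sqrt(2)*u^2 + 32*u + 88*sqrt(2)*u + 128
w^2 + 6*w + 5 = (w + 1)*(w + 5)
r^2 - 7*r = r*(r - 7)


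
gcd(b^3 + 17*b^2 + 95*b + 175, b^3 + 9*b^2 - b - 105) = b^2 + 12*b + 35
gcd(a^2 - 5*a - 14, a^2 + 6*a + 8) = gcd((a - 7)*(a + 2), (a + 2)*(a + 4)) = a + 2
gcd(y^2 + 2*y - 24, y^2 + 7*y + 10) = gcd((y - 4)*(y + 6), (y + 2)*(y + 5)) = 1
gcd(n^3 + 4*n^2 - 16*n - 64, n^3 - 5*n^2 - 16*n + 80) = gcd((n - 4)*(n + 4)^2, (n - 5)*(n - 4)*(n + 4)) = n^2 - 16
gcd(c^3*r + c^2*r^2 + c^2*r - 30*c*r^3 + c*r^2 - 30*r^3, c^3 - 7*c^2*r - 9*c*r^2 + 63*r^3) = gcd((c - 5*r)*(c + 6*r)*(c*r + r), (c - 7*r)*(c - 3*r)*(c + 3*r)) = 1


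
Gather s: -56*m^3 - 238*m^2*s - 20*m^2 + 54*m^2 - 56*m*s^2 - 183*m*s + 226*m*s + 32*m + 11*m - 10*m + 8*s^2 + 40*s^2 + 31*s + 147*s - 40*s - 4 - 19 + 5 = -56*m^3 + 34*m^2 + 33*m + s^2*(48 - 56*m) + s*(-238*m^2 + 43*m + 138) - 18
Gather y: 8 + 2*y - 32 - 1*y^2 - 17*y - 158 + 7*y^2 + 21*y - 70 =6*y^2 + 6*y - 252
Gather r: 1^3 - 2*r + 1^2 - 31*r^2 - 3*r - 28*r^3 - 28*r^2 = -28*r^3 - 59*r^2 - 5*r + 2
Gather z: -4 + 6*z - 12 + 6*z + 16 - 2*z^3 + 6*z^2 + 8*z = -2*z^3 + 6*z^2 + 20*z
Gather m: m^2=m^2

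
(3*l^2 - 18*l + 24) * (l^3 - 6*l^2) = 3*l^5 - 36*l^4 + 132*l^3 - 144*l^2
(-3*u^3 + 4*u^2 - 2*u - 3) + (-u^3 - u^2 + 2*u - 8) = -4*u^3 + 3*u^2 - 11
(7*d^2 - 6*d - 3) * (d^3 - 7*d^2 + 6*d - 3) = 7*d^5 - 55*d^4 + 81*d^3 - 36*d^2 + 9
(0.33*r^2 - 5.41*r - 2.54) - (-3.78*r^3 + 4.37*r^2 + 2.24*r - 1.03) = 3.78*r^3 - 4.04*r^2 - 7.65*r - 1.51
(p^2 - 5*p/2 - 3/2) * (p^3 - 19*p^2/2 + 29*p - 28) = p^5 - 12*p^4 + 205*p^3/4 - 345*p^2/4 + 53*p/2 + 42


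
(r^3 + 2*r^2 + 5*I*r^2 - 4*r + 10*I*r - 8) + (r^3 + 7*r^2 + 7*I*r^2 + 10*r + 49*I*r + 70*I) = 2*r^3 + 9*r^2 + 12*I*r^2 + 6*r + 59*I*r - 8 + 70*I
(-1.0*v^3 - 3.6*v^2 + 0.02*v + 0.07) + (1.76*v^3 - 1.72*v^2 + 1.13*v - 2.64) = 0.76*v^3 - 5.32*v^2 + 1.15*v - 2.57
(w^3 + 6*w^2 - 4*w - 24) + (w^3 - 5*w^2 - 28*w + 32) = 2*w^3 + w^2 - 32*w + 8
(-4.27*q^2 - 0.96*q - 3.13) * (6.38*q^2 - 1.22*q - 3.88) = -27.2426*q^4 - 0.9154*q^3 - 2.2306*q^2 + 7.5434*q + 12.1444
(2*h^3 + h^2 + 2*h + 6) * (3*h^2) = 6*h^5 + 3*h^4 + 6*h^3 + 18*h^2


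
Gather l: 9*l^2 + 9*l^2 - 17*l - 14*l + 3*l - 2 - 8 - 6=18*l^2 - 28*l - 16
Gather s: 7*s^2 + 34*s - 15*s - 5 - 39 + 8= 7*s^2 + 19*s - 36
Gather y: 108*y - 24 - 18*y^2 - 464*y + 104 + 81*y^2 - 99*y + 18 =63*y^2 - 455*y + 98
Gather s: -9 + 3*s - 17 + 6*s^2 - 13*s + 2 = 6*s^2 - 10*s - 24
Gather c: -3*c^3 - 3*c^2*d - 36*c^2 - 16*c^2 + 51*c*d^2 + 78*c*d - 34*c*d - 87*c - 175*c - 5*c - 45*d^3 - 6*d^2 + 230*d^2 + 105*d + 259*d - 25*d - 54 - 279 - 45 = -3*c^3 + c^2*(-3*d - 52) + c*(51*d^2 + 44*d - 267) - 45*d^3 + 224*d^2 + 339*d - 378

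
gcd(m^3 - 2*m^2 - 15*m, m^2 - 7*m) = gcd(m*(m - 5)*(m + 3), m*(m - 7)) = m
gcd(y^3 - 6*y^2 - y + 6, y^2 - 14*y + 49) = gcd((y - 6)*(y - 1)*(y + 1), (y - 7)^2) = 1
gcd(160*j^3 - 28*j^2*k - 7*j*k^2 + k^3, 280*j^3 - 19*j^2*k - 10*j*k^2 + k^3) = 40*j^2 + 3*j*k - k^2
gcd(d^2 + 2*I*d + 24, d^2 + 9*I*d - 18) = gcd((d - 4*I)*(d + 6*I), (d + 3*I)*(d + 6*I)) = d + 6*I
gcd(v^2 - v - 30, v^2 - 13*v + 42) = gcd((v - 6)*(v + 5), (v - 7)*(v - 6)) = v - 6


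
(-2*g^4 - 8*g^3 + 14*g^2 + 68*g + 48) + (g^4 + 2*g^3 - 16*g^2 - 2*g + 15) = -g^4 - 6*g^3 - 2*g^2 + 66*g + 63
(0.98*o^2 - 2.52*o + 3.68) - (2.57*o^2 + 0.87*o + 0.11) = -1.59*o^2 - 3.39*o + 3.57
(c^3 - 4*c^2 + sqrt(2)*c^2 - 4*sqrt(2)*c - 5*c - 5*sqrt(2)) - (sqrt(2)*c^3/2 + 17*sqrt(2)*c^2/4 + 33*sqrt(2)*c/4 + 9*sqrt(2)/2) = -sqrt(2)*c^3/2 + c^3 - 13*sqrt(2)*c^2/4 - 4*c^2 - 49*sqrt(2)*c/4 - 5*c - 19*sqrt(2)/2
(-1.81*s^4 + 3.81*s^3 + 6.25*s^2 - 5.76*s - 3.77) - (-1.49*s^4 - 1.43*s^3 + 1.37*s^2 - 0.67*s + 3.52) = -0.32*s^4 + 5.24*s^3 + 4.88*s^2 - 5.09*s - 7.29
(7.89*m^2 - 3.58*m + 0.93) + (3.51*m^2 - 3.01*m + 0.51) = 11.4*m^2 - 6.59*m + 1.44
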